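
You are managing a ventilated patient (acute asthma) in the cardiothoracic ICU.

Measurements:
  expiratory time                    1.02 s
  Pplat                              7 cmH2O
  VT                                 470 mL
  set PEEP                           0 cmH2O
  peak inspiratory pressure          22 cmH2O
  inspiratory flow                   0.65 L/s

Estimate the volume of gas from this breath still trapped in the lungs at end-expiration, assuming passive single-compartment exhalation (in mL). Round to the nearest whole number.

243

R = (PIP − Pplat)/V̇ = (22 − 7) / 0.65 = 15.0/0.65 = 23.077 cmH2O·s/L.
C = Vt/(Pplat − PEEP) = 470.0 / (7 − 0) = 470.0/7.0 = 67.143 mL/cmH2O.
τ = R × C = 23.077 × 0.06714 L/cmH2O = 1.549 s.
Fraction remaining = e^(−Te/τ) = e^(−1.02/1.549) = 0.5176.
Trapped volume = 470.0 × 0.5176 = 243.27 mL.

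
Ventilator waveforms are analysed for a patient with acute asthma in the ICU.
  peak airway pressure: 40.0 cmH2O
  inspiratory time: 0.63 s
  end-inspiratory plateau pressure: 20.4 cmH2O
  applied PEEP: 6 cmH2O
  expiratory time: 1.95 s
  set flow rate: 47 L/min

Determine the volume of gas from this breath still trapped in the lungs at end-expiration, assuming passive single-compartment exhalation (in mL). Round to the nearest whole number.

51

Flow: 47 L/min ÷ 60 = 0.7833 L/s.
Vt = flow × Ti = 0.7833 L/s × 0.63 s × 1000 mL/L = 493.48 mL.
R = (PIP − Pplat)/V̇ = (40.0 − 20.4) / 0.7833 = 19.6/0.7833 = 25.022 cmH2O·s/L.
C = Vt/(Pplat − PEEP) = 493.48 / (20.4 − 6) = 493.48/14.4 = 34.269 mL/cmH2O.
τ = R × C = 25.022 × 0.03427 L/cmH2O = 0.8575 s.
Fraction remaining = e^(−Te/τ) = e^(−1.95/0.8575) = 0.1029.
Trapped volume = 493.48 × 0.1029 = 50.779 mL.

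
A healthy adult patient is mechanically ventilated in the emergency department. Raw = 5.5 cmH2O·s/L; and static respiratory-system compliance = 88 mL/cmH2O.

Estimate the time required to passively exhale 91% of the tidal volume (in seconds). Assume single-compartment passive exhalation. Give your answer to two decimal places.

τ = R × C = 5.5 × 88 mL/cmH2O = 5.5 × 0.088 L/cmH2O = 0.484 s.
Exhaled fraction f = 1 − e^(−t/τ) → t = −τ·ln(1 − f) = −0.484·ln(0.09) = 1.165 s.

1.17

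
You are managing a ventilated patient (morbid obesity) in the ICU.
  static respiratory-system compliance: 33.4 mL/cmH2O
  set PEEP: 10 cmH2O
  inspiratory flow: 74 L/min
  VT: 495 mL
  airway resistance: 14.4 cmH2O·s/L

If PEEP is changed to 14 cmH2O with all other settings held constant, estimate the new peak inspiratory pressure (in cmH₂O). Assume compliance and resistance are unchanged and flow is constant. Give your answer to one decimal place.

46.6

Flow: 74 L/min ÷ 60 = 1.2333 L/s.
PIP = Vt/C + R·V̇ + PEEP (constant-flow equation of motion).
Only the baseline term changes: ΔPIP = ΔPEEP = 14 − 10 = 4.0 cmH2O.
Original PIP = 495/33.4 + 14.4×1.2333 + 10 = 42.58 cmH2O; new PIP = 42.58 + (4.0) = 46.58 cmH2O.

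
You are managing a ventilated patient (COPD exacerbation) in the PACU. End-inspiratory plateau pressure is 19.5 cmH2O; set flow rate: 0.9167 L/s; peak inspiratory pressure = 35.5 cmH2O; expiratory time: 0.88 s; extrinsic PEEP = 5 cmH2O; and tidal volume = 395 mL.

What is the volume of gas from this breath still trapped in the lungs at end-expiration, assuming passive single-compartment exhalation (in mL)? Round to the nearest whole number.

R = (PIP − Pplat)/V̇ = (35.5 − 19.5) / 0.9167 = 16.0/0.9167 = 17.454 cmH2O·s/L.
C = Vt/(Pplat − PEEP) = 395.0 / (19.5 − 5) = 395.0/14.5 = 27.241 mL/cmH2O.
τ = R × C = 17.454 × 0.02724 L/cmH2O = 0.4754 s.
Fraction remaining = e^(−Te/τ) = e^(−0.88/0.4754) = 0.1571.
Trapped volume = 395.0 × 0.1571 = 62.055 mL.

62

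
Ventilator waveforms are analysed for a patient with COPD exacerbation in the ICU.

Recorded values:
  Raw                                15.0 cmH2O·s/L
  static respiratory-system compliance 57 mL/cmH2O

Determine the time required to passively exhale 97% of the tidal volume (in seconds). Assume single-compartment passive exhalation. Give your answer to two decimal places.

3.00

τ = R × C = 15.0 × 57 mL/cmH2O = 15.0 × 0.057 L/cmH2O = 0.855 s.
Exhaled fraction f = 1 − e^(−t/τ) → t = −τ·ln(1 − f) = −0.855·ln(0.03) = 2.998 s.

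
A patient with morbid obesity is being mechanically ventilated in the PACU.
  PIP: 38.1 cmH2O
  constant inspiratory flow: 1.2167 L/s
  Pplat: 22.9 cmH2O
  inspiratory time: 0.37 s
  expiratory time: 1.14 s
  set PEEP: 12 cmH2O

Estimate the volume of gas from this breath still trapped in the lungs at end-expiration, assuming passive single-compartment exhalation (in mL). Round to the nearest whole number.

Vt = flow × Ti = 1.2167 L/s × 0.37 s × 1000 mL/L = 450.18 mL.
R = (PIP − Pplat)/V̇ = (38.1 − 22.9) / 1.2167 = 15.2/1.2167 = 12.493 cmH2O·s/L.
C = Vt/(Pplat − PEEP) = 450.18 / (22.9 − 12) = 450.18/10.9 = 41.301 mL/cmH2O.
τ = R × C = 12.493 × 0.0413 L/cmH2O = 0.516 s.
Fraction remaining = e^(−Te/τ) = e^(−1.14/0.516) = 0.1098.
Trapped volume = 450.18 × 0.1098 = 49.43 mL.

49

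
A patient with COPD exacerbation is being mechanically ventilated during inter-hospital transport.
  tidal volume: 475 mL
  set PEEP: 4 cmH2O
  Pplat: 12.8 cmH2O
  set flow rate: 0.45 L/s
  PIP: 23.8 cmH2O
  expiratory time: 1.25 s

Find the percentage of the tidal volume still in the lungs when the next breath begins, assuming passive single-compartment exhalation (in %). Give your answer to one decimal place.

R = (PIP − Pplat)/V̇ = (23.8 − 12.8) / 0.45 = 11.0/0.45 = 24.444 cmH2O·s/L.
C = Vt/(Pplat − PEEP) = 475.0 / (12.8 − 4) = 475.0/8.8 = 53.977 mL/cmH2O.
τ = R × C = 24.444 × 0.05398 L/cmH2O = 1.319 s.
Fraction remaining at end-expiration = e^(−Te/τ) = e^(−1.25/1.319) = 0.3876 → 38.76%.

38.8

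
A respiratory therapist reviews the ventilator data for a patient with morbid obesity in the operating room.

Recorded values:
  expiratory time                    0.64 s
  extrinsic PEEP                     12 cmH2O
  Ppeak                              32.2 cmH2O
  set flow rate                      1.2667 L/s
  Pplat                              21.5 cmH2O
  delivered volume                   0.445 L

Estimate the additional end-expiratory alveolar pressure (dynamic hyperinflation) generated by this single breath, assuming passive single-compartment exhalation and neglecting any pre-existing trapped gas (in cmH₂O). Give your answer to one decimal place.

R = (PIP − Pplat)/V̇ = (32.2 − 21.5) / 1.2667 = 10.7/1.2667 = 8.447 cmH2O·s/L.
C = Vt/(Pplat − PEEP) = 445.0 / (21.5 − 12) = 445.0/9.5 = 46.842 mL/cmH2O.
τ = R × C = 8.447 × 0.04684 L/cmH2O = 0.3957 s.
Fraction remaining = e^(−Te/τ) = e^(−0.64/0.3957) = 0.1984; trapped volume = 445.0 × 0.1984 = 88.288 mL.
Additional alveolar pressure from trapping ≈ V_trapped / C = 88.288 / 46.842 = 1.885 cmH2O.

1.9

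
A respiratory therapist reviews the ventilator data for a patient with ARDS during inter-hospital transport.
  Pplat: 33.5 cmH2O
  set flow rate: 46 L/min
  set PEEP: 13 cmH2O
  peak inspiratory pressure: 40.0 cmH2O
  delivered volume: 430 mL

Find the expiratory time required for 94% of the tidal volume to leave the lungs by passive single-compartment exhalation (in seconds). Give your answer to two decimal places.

0.50

Flow: 46 L/min ÷ 60 = 0.7667 L/s.
R = (PIP − Pplat)/V̇ = (40.0 − 33.5) / 0.7667 = 6.5/0.7667 = 8.478 cmH2O·s/L.
C = Vt/(Pplat − PEEP) = 430.0 / (33.5 − 13) = 430.0/20.5 = 20.976 mL/cmH2O.
τ = R × C = 8.478 × 0.02098 L/cmH2O = 0.1779 s.
t = −τ·ln(1 − 0.94) = −0.1779·ln(0.06) = 0.5005 s.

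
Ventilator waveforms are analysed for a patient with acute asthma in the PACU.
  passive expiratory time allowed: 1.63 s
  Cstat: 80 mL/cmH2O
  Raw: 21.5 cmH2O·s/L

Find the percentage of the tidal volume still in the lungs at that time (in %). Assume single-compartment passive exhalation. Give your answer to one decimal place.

τ = R × C = 21.5 × 80 mL/cmH2O = 21.5 × 0.080 L/cmH2O = 1.72 s.
Passive exhalation: V(t)/V₀ = e^(−t/τ) = e^(−1.63/1.72) = 0.3876.
Fraction remaining = 0.3876 → 38.76%.

38.8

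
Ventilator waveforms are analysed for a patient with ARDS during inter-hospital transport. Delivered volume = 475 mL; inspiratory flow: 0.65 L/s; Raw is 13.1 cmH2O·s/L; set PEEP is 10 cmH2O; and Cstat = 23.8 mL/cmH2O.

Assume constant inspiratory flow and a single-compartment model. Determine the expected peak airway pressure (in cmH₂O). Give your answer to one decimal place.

Equation of motion (constant flow): PIP = Vt/C + R·V̇ + PEEP.
PIP = 475/23.8 + 13.1×0.65 + 10 = 19.958 + 8.515 + 10 = 38.473 cmH2O.

38.5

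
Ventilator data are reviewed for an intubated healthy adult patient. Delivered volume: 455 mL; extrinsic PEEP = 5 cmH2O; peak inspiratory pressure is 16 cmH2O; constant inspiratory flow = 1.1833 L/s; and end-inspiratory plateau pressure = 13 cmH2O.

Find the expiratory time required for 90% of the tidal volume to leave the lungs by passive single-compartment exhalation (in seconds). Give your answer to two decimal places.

R = (PIP − Pplat)/V̇ = (16 − 13) / 1.1833 = 3.0/1.1833 = 2.535 cmH2O·s/L.
C = Vt/(Pplat − PEEP) = 455.0 / (13 − 5) = 455.0/8.0 = 56.875 mL/cmH2O.
τ = R × C = 2.535 × 0.05688 L/cmH2O = 0.1442 s.
t = −τ·ln(1 − 0.90) = −0.1442·ln(0.1) = 0.332 s.

0.33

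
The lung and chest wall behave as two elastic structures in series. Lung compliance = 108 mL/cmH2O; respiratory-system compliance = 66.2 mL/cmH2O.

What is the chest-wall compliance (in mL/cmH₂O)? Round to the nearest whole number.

171

1/Ccw = 1/Crs − 1/CL.
1/Ccw = 1/66.2 − 1/108 = 0.005846.
Ccw = 171.06 mL/cmH2O.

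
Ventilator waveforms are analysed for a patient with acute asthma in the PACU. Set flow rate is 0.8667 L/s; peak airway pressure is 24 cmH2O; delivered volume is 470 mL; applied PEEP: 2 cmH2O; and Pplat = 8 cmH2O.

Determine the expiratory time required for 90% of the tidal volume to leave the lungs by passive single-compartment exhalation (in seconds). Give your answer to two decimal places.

3.33

R = (PIP − Pplat)/V̇ = (24 − 8) / 0.8667 = 16.0/0.8667 = 18.461 cmH2O·s/L.
C = Vt/(Pplat − PEEP) = 470.0 / (8 − 2) = 470.0/6.0 = 78.333 mL/cmH2O.
τ = R × C = 18.461 × 0.07833 L/cmH2O = 1.446 s.
t = −τ·ln(1 − 0.90) = −1.446·ln(0.1) = 3.33 s.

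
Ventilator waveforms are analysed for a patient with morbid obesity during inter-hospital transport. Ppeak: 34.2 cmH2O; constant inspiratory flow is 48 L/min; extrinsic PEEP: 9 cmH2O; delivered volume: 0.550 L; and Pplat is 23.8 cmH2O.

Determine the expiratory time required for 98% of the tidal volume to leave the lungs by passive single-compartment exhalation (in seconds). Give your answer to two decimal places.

Flow: 48 L/min ÷ 60 = 0.8 L/s.
R = (PIP − Pplat)/V̇ = (34.2 − 23.8) / 0.8 = 10.4/0.8 = 13.0 cmH2O·s/L.
C = Vt/(Pplat − PEEP) = 550.0 / (23.8 − 9) = 550.0/14.8 = 37.162 mL/cmH2O.
τ = R × C = 13.0 × 0.03716 L/cmH2O = 0.4831 s.
t = −τ·ln(1 − 0.98) = −0.4831·ln(0.02) = 1.89 s.

1.89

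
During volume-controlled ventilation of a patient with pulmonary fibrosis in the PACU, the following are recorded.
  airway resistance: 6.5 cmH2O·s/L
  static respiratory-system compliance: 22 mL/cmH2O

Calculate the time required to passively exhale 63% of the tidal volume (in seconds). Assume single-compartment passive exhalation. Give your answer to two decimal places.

τ = R × C = 6.5 × 22 mL/cmH2O = 6.5 × 0.022 L/cmH2O = 0.143 s.
Exhaled fraction f = 1 − e^(−t/τ) → t = −τ·ln(1 − f) = −0.143·ln(0.37) = 0.1422 s.

0.14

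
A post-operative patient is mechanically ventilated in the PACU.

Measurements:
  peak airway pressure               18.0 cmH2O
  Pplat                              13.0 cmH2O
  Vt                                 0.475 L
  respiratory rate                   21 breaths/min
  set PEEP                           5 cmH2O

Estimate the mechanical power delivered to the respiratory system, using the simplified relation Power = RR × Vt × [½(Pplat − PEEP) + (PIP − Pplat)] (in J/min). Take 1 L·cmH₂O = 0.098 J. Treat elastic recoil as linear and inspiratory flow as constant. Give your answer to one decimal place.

8.8

Per-breath work = Vt × [½(Pplat−PEEP) + (PIP−Pplat)] = 0.475 × [0.5×8.0 + 5.0] = 0.475 × 9.0 = 4.275 L·cmH2O.
Power = 21 × 4.275 = 89.775 L·cmH2O/min.
× 0.098 J/(L·cmH2O) → 8.798 J/min.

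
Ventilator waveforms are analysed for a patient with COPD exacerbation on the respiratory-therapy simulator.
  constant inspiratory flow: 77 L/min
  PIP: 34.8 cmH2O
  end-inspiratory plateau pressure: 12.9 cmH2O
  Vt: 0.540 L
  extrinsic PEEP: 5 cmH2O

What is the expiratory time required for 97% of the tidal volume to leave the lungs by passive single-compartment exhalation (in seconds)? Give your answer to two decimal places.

Flow: 77 L/min ÷ 60 = 1.2833 L/s.
R = (PIP − Pplat)/V̇ = (34.8 − 12.9) / 1.2833 = 21.9/1.2833 = 17.065 cmH2O·s/L.
C = Vt/(Pplat − PEEP) = 540.0 / (12.9 − 5) = 540.0/7.9 = 68.354 mL/cmH2O.
τ = R × C = 17.065 × 0.06835 L/cmH2O = 1.166 s.
t = −τ·ln(1 − 0.97) = −1.166·ln(0.03) = 4.089 s.

4.09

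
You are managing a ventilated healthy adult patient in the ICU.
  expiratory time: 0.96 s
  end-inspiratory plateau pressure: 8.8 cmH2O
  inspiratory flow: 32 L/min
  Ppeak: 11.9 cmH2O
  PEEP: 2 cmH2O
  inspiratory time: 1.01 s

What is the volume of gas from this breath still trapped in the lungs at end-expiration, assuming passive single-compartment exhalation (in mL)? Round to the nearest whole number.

67

Flow: 32 L/min ÷ 60 = 0.5333 L/s.
Vt = flow × Ti = 0.5333 L/s × 1.01 s × 1000 mL/L = 538.63 mL.
R = (PIP − Pplat)/V̇ = (11.9 − 8.8) / 0.5333 = 3.1/0.5333 = 5.813 cmH2O·s/L.
C = Vt/(Pplat − PEEP) = 538.63 / (8.8 − 2) = 538.63/6.8 = 79.21 mL/cmH2O.
τ = R × C = 5.813 × 0.07921 L/cmH2O = 0.4604 s.
Fraction remaining = e^(−Te/τ) = e^(−0.96/0.4604) = 0.1243.
Trapped volume = 538.63 × 0.1243 = 66.952 mL.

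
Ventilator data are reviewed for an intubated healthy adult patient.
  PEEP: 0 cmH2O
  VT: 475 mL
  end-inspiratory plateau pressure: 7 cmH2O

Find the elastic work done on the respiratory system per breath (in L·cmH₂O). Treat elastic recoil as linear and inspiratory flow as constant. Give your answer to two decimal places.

Elastic work ≈ ½ × (Pplat − PEEP) × Vt = 0.5 × (7 − 0) × 0.475 L = 0.5 × 7.0 × 0.475 = 1.663 L·cmH2O.

1.66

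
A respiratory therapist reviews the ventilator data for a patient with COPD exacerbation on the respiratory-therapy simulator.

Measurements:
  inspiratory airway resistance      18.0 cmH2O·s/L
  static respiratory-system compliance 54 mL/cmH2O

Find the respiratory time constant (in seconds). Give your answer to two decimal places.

τ = R × C = 18.0 × 54 mL/cmH2O = 18.0 × 0.054 L/cmH2O = 0.972 s.

0.97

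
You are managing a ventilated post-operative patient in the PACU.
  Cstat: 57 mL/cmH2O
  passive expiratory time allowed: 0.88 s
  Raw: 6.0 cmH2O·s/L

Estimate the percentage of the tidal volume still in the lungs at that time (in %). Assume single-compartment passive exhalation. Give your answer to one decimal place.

τ = R × C = 6.0 × 57 mL/cmH2O = 6.0 × 0.057 L/cmH2O = 0.342 s.
Passive exhalation: V(t)/V₀ = e^(−t/τ) = e^(−0.88/0.342) = 0.0763.
Fraction remaining = 0.0763 → 7.63%.

7.6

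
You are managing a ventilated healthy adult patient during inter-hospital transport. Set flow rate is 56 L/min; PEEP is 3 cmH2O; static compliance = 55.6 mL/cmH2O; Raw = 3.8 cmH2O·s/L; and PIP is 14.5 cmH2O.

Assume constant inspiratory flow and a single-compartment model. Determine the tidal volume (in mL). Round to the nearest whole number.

442

Flow: 56 L/min ÷ 60 = 0.9333 L/s.
Equation of motion (constant flow): PIP = Vt/C + R·V̇ + PEEP.
Vt/C = PIP − R·V̇ − PEEP = 14.5 − 3.547 − 3 = 7.953 cmH2O.
Vt = C × 7.953 = 55.6 × 7.953 = 442.19 mL.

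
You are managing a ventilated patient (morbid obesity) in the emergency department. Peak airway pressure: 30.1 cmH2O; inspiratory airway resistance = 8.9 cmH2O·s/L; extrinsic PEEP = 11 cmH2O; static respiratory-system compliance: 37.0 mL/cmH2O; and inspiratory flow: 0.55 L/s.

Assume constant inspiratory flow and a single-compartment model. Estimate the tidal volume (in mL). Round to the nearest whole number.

Equation of motion (constant flow): PIP = Vt/C + R·V̇ + PEEP.
Vt/C = PIP − R·V̇ − PEEP = 30.1 − 4.895 − 11 = 14.205 cmH2O.
Vt = C × 14.205 = 37.0 × 14.205 = 525.59 mL.

526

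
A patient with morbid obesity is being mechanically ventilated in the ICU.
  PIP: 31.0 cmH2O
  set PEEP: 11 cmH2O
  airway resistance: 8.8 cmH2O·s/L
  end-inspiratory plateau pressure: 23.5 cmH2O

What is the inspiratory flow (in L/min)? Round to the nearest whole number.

flow = (PIP − Pplat) / Raw = (31.0 − 23.5) / 8.8 = 0.8523 L/s × 60 = 51.138 L/min.

51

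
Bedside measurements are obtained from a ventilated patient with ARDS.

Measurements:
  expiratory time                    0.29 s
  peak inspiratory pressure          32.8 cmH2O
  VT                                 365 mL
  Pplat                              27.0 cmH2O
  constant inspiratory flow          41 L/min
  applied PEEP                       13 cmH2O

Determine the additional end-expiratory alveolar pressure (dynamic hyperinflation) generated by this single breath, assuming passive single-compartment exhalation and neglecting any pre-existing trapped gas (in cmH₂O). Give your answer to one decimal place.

Flow: 41 L/min ÷ 60 = 0.6833 L/s.
R = (PIP − Pplat)/V̇ = (32.8 − 27.0) / 0.6833 = 5.8/0.6833 = 8.488 cmH2O·s/L.
C = Vt/(Pplat − PEEP) = 365.0 / (27.0 − 13) = 365.0/14.0 = 26.071 mL/cmH2O.
τ = R × C = 8.488 × 0.02607 L/cmH2O = 0.2213 s.
Fraction remaining = e^(−Te/τ) = e^(−0.29/0.2213) = 0.2697; trapped volume = 365.0 × 0.2697 = 98.441 mL.
Additional alveolar pressure from trapping ≈ V_trapped / C = 98.441 / 26.071 = 3.776 cmH2O.

3.8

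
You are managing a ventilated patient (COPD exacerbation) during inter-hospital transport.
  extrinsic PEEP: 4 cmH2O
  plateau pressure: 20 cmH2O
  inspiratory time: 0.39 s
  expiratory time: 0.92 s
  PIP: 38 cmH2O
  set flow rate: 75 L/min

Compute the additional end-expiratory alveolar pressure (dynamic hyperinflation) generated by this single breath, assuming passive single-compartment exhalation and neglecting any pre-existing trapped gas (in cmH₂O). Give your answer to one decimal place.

2.0

Flow: 75 L/min ÷ 60 = 1.25 L/s.
Vt = flow × Ti = 1.25 L/s × 0.39 s × 1000 mL/L = 487.5 mL.
R = (PIP − Pplat)/V̇ = (38 − 20) / 1.25 = 18.0/1.25 = 14.4 cmH2O·s/L.
C = Vt/(Pplat − PEEP) = 487.5 / (20 − 4) = 487.5/16.0 = 30.469 mL/cmH2O.
τ = R × C = 14.4 × 0.03047 L/cmH2O = 0.4388 s.
Fraction remaining = e^(−Te/τ) = e^(−0.92/0.4388) = 0.1229; trapped volume = 487.5 × 0.1229 = 59.914 mL.
Additional alveolar pressure from trapping ≈ V_trapped / C = 59.914 / 30.469 = 1.966 cmH2O.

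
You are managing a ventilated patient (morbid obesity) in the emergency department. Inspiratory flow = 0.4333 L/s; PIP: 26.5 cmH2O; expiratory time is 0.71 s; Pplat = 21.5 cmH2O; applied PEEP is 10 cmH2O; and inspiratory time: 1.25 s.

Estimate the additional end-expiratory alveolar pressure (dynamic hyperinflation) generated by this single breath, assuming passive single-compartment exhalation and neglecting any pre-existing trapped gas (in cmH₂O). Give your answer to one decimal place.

3.1

Vt = flow × Ti = 0.4333 L/s × 1.25 s × 1000 mL/L = 541.63 mL.
R = (PIP − Pplat)/V̇ = (26.5 − 21.5) / 0.4333 = 5.0/0.4333 = 11.539 cmH2O·s/L.
C = Vt/(Pplat − PEEP) = 541.63 / (21.5 − 10) = 541.63/11.5 = 47.098 mL/cmH2O.
τ = R × C = 11.539 × 0.0471 L/cmH2O = 0.5435 s.
Fraction remaining = e^(−Te/τ) = e^(−0.71/0.5435) = 0.2708; trapped volume = 541.63 × 0.2708 = 146.67 mL.
Additional alveolar pressure from trapping ≈ V_trapped / C = 146.67 / 47.098 = 3.114 cmH2O.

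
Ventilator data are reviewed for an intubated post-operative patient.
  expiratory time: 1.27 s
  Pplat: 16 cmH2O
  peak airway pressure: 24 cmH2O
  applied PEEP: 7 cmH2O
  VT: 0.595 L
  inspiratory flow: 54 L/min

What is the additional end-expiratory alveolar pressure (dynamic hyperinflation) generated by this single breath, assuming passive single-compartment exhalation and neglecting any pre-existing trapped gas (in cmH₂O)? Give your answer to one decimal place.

1.0

Flow: 54 L/min ÷ 60 = 0.9 L/s.
R = (PIP − Pplat)/V̇ = (24 − 16) / 0.9 = 8.0/0.9 = 8.889 cmH2O·s/L.
C = Vt/(Pplat − PEEP) = 595.0 / (16 − 7) = 595.0/9.0 = 66.111 mL/cmH2O.
τ = R × C = 8.889 × 0.06611 L/cmH2O = 0.5877 s.
Fraction remaining = e^(−Te/τ) = e^(−1.27/0.5877) = 0.1152; trapped volume = 595.0 × 0.1152 = 68.544 mL.
Additional alveolar pressure from trapping ≈ V_trapped / C = 68.544 / 66.111 = 1.037 cmH2O.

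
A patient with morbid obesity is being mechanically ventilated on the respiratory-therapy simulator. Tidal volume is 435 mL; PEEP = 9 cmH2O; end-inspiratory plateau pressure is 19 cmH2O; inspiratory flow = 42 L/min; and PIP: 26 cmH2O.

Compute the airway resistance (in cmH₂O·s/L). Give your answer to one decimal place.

10.0

Flow: 42 L/min ÷ 60 = 0.7 L/s.
Raw = (PIP − Pplat) / flow = (26 − 19) / 0.7 = 7.0 / 0.7 = 10.0 cmH2O·s/L.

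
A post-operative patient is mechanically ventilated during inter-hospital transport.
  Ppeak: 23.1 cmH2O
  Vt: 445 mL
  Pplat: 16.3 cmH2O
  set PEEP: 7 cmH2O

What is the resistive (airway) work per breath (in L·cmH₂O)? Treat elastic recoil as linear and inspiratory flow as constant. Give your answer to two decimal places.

With constant inspiratory flow the resistive pressure is constant at PIP − Pplat = 23.1 − 16.3 = 6.8 cmH2O, so resistive work = 6.8 × 0.445 = 3.026 L·cmH2O.

3.03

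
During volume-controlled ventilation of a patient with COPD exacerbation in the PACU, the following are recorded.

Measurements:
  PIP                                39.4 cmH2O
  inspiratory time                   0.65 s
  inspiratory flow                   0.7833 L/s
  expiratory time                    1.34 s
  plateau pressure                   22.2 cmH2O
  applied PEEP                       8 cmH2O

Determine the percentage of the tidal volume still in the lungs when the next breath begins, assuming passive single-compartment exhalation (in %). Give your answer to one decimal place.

Vt = flow × Ti = 0.7833 L/s × 0.65 s × 1000 mL/L = 509.15 mL.
R = (PIP − Pplat)/V̇ = (39.4 − 22.2) / 0.7833 = 17.2/0.7833 = 21.958 cmH2O·s/L.
C = Vt/(Pplat − PEEP) = 509.15 / (22.2 − 8) = 509.15/14.2 = 35.856 mL/cmH2O.
τ = R × C = 21.958 × 0.03586 L/cmH2O = 0.7874 s.
Fraction remaining at end-expiration = e^(−Te/τ) = e^(−1.34/0.7874) = 0.1824 → 18.24%.

18.2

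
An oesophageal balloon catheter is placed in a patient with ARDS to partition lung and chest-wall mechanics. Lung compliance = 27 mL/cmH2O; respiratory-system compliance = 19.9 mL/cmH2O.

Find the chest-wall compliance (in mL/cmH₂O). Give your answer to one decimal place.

1/Ccw = 1/Crs − 1/CL.
1/Ccw = 1/19.9 − 1/27 = 0.01321.
Ccw = 75.7 mL/cmH2O.

75.7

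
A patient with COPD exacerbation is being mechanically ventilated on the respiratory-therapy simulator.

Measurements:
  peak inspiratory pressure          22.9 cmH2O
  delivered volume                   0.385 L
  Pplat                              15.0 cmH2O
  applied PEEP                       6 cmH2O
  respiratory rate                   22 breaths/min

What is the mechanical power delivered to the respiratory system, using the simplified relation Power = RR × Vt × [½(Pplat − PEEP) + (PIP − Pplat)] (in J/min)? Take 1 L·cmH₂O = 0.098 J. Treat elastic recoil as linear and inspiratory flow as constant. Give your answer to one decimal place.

Per-breath work = Vt × [½(Pplat−PEEP) + (PIP−Pplat)] = 0.385 × [0.5×9.0 + 7.9] = 0.385 × 12.4 = 4.774 L·cmH2O.
Power = 22 × 4.774 = 105.03 L·cmH2O/min.
× 0.098 J/(L·cmH2O) → 10.293 J/min.

10.3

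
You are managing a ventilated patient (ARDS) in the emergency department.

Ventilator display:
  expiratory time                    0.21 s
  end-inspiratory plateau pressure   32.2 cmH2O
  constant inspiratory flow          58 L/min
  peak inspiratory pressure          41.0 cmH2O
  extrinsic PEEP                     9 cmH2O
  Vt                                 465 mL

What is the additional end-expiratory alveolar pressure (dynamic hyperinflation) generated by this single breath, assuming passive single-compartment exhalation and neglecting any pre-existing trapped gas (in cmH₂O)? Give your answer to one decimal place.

7.3

Flow: 58 L/min ÷ 60 = 0.9667 L/s.
R = (PIP − Pplat)/V̇ = (41.0 − 32.2) / 0.9667 = 8.8/0.9667 = 9.103 cmH2O·s/L.
C = Vt/(Pplat − PEEP) = 465.0 / (32.2 − 9) = 465.0/23.2 = 20.043 mL/cmH2O.
τ = R × C = 9.103 × 0.02004 L/cmH2O = 0.1824 s.
Fraction remaining = e^(−Te/τ) = e^(−0.21/0.1824) = 0.3162; trapped volume = 465.0 × 0.3162 = 147.03 mL.
Additional alveolar pressure from trapping ≈ V_trapped / C = 147.03 / 20.043 = 7.336 cmH2O.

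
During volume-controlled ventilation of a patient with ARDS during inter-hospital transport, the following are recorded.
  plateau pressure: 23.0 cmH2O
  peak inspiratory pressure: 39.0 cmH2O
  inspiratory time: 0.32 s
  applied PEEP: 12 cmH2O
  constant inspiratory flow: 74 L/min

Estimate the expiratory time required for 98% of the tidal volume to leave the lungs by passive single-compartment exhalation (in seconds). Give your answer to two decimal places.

1.82

Flow: 74 L/min ÷ 60 = 1.2333 L/s.
Vt = flow × Ti = 1.2333 L/s × 0.32 s × 1000 mL/L = 394.66 mL.
R = (PIP − Pplat)/V̇ = (39.0 − 23.0) / 1.2333 = 16.0/1.2333 = 12.973 cmH2O·s/L.
C = Vt/(Pplat − PEEP) = 394.66 / (23.0 − 12) = 394.66/11.0 = 35.878 mL/cmH2O.
τ = R × C = 12.973 × 0.03588 L/cmH2O = 0.4655 s.
t = −τ·ln(1 − 0.98) = −0.4655·ln(0.02) = 1.821 s.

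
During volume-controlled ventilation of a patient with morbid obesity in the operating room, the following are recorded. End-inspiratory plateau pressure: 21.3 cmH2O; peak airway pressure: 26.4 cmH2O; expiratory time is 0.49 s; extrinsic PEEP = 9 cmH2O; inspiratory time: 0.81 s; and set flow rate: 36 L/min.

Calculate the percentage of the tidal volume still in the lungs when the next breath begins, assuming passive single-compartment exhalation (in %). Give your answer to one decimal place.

Flow: 36 L/min ÷ 60 = 0.6 L/s.
Vt = flow × Ti = 0.6 L/s × 0.81 s × 1000 mL/L = 486.0 mL.
R = (PIP − Pplat)/V̇ = (26.4 − 21.3) / 0.6 = 5.1/0.6 = 8.5 cmH2O·s/L.
C = Vt/(Pplat − PEEP) = 486.0 / (21.3 − 9) = 486.0/12.3 = 39.512 mL/cmH2O.
τ = R × C = 8.5 × 0.03951 L/cmH2O = 0.3358 s.
Fraction remaining at end-expiration = e^(−Te/τ) = e^(−0.49/0.3358) = 0.2324 → 23.24%.

23.2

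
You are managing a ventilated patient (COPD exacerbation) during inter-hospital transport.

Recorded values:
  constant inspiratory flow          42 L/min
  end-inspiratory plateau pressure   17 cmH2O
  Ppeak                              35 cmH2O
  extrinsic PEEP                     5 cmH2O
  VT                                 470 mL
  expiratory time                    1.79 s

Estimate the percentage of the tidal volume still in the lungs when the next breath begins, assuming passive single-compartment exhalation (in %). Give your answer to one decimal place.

Flow: 42 L/min ÷ 60 = 0.7 L/s.
R = (PIP − Pplat)/V̇ = (35 − 17) / 0.7 = 18.0/0.7 = 25.714 cmH2O·s/L.
C = Vt/(Pplat − PEEP) = 470.0 / (17 − 5) = 470.0/12.0 = 39.167 mL/cmH2O.
τ = R × C = 25.714 × 0.03917 L/cmH2O = 1.007 s.
Fraction remaining at end-expiration = e^(−Te/τ) = e^(−1.79/1.007) = 0.1691 → 16.91%.

16.9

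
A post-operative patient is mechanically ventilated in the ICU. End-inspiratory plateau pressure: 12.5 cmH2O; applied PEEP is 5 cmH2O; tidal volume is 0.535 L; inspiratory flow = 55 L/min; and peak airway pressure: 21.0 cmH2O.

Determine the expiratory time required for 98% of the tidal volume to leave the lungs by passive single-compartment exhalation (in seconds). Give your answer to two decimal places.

Flow: 55 L/min ÷ 60 = 0.9167 L/s.
R = (PIP − Pplat)/V̇ = (21.0 − 12.5) / 0.9167 = 8.5/0.9167 = 9.272 cmH2O·s/L.
C = Vt/(Pplat − PEEP) = 535.0 / (12.5 − 5) = 535.0/7.5 = 71.333 mL/cmH2O.
τ = R × C = 9.272 × 0.07133 L/cmH2O = 0.6614 s.
t = −τ·ln(1 − 0.98) = −0.6614·ln(0.02) = 2.587 s.

2.59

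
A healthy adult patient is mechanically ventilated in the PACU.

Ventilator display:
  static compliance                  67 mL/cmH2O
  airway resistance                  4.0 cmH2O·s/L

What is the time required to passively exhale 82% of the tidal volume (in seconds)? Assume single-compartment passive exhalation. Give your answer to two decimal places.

τ = R × C = 4.0 × 67 mL/cmH2O = 4.0 × 0.067 L/cmH2O = 0.268 s.
Exhaled fraction f = 1 − e^(−t/τ) → t = −τ·ln(1 − f) = −0.268·ln(0.18) = 0.4596 s.

0.46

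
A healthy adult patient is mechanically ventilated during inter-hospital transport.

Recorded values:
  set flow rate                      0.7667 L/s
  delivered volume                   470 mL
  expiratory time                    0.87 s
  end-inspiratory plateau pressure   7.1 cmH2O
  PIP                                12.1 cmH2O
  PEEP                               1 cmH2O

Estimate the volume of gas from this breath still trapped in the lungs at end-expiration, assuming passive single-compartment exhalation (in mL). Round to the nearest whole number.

R = (PIP − Pplat)/V̇ = (12.1 − 7.1) / 0.7667 = 5.0/0.7667 = 6.521 cmH2O·s/L.
C = Vt/(Pplat − PEEP) = 470.0 / (7.1 − 1) = 470.0/6.1 = 77.049 mL/cmH2O.
τ = R × C = 6.521 × 0.07705 L/cmH2O = 0.5024 s.
Fraction remaining = e^(−Te/τ) = e^(−0.87/0.5024) = 0.177.
Trapped volume = 470.0 × 0.177 = 83.19 mL.

83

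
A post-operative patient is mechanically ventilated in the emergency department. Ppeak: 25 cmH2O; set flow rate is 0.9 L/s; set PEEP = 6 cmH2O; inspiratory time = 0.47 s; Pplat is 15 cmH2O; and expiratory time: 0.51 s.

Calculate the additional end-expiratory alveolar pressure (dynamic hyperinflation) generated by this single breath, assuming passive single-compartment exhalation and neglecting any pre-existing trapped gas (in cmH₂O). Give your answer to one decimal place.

3.4

Vt = flow × Ti = 0.9 L/s × 0.47 s × 1000 mL/L = 423.0 mL.
R = (PIP − Pplat)/V̇ = (25 − 15) / 0.9 = 10.0/0.9 = 11.111 cmH2O·s/L.
C = Vt/(Pplat − PEEP) = 423.0 / (15 − 6) = 423.0/9.0 = 47.0 mL/cmH2O.
τ = R × C = 11.111 × 0.047 L/cmH2O = 0.5222 s.
Fraction remaining = e^(−Te/τ) = e^(−0.51/0.5222) = 0.3766; trapped volume = 423.0 × 0.3766 = 159.3 mL.
Additional alveolar pressure from trapping ≈ V_trapped / C = 159.3 / 47.0 = 3.389 cmH2O.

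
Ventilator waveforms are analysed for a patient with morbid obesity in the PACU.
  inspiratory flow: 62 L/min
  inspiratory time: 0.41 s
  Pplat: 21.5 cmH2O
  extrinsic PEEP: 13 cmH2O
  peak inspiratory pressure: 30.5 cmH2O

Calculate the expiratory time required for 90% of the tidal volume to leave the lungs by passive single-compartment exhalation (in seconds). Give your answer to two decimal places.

1.00

Flow: 62 L/min ÷ 60 = 1.0333 L/s.
Vt = flow × Ti = 1.0333 L/s × 0.41 s × 1000 mL/L = 423.65 mL.
R = (PIP − Pplat)/V̇ = (30.5 − 21.5) / 1.0333 = 9.0/1.0333 = 8.71 cmH2O·s/L.
C = Vt/(Pplat − PEEP) = 423.65 / (21.5 − 13) = 423.65/8.5 = 49.841 mL/cmH2O.
τ = R × C = 8.71 × 0.04984 L/cmH2O = 0.4341 s.
t = −τ·ln(1 − 0.90) = −0.4341·ln(0.1) = 0.9996 s.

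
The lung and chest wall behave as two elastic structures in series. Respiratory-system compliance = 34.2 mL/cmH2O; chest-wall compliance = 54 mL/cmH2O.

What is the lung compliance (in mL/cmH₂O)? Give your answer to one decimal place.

1/CL = 1/Crs − 1/Ccw.
1/CL = 1/34.2 − 1/54 = 0.01072.
CL = 93.284 mL/cmH2O.

93.3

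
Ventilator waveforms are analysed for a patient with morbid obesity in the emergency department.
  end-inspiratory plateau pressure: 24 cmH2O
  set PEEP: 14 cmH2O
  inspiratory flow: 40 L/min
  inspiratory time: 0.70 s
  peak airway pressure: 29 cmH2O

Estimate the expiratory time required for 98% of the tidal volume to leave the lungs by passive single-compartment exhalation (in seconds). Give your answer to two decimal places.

1.37

Flow: 40 L/min ÷ 60 = 0.6667 L/s.
Vt = flow × Ti = 0.6667 L/s × 0.70 s × 1000 mL/L = 466.69 mL.
R = (PIP − Pplat)/V̇ = (29 − 24) / 0.6667 = 5.0/0.6667 = 7.5 cmH2O·s/L.
C = Vt/(Pplat − PEEP) = 466.69 / (24 − 14) = 466.69/10.0 = 46.669 mL/cmH2O.
τ = R × C = 7.5 × 0.04667 L/cmH2O = 0.35 s.
t = −τ·ln(1 − 0.98) = −0.35·ln(0.02) = 1.369 s.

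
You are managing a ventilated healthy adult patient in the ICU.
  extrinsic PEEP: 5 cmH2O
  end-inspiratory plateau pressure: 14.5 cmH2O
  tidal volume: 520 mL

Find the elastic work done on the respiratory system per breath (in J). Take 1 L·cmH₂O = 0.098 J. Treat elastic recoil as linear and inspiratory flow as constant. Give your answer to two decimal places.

0.24

Elastic work ≈ ½ × (Pplat − PEEP) × Vt = 0.5 × (14.5 − 5) × 0.520 L = 0.5 × 9.5 × 0.520 = 2.47 L·cmH2O.
× 0.098 J/(L·cmH2O) → 0.2421 J.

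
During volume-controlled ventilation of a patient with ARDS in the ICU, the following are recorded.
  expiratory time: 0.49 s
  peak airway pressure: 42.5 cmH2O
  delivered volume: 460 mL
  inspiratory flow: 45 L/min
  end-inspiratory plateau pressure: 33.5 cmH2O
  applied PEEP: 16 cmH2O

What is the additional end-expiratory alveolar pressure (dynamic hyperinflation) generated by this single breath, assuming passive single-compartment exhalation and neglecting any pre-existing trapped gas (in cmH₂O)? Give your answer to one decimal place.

3.7

Flow: 45 L/min ÷ 60 = 0.75 L/s.
R = (PIP − Pplat)/V̇ = (42.5 − 33.5) / 0.75 = 9.0/0.75 = 12.0 cmH2O·s/L.
C = Vt/(Pplat − PEEP) = 460.0 / (33.5 − 16) = 460.0/17.5 = 26.286 mL/cmH2O.
τ = R × C = 12.0 × 0.02629 L/cmH2O = 0.3155 s.
Fraction remaining = e^(−Te/τ) = e^(−0.49/0.3155) = 0.2116; trapped volume = 460.0 × 0.2116 = 97.336 mL.
Additional alveolar pressure from trapping ≈ V_trapped / C = 97.336 / 26.286 = 3.703 cmH2O.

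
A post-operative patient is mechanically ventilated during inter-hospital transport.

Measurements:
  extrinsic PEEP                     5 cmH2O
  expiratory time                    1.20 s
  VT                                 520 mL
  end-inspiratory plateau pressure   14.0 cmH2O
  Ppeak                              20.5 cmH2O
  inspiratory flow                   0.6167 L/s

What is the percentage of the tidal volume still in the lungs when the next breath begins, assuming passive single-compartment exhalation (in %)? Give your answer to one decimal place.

13.9

R = (PIP − Pplat)/V̇ = (20.5 − 14.0) / 0.6167 = 6.5/0.6167 = 10.54 cmH2O·s/L.
C = Vt/(Pplat − PEEP) = 520.0 / (14.0 − 5) = 520.0/9.0 = 57.778 mL/cmH2O.
τ = R × C = 10.54 × 0.05778 L/cmH2O = 0.609 s.
Fraction remaining at end-expiration = e^(−Te/τ) = e^(−1.20/0.609) = 0.1394 → 13.94%.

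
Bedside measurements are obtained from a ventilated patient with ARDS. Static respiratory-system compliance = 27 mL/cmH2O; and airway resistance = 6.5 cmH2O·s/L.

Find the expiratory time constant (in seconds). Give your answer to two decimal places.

τ = R × C = 6.5 × 27 mL/cmH2O = 6.5 × 0.027 L/cmH2O = 0.1755 s.

0.18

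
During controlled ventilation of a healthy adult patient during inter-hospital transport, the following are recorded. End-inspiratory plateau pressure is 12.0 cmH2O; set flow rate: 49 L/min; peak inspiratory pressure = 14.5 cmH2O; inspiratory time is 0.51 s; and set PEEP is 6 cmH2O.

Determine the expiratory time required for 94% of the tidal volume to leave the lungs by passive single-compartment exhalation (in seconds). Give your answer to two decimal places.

0.60

Flow: 49 L/min ÷ 60 = 0.8167 L/s.
Vt = flow × Ti = 0.8167 L/s × 0.51 s × 1000 mL/L = 416.52 mL.
R = (PIP − Pplat)/V̇ = (14.5 − 12.0) / 0.8167 = 2.5/0.8167 = 3.061 cmH2O·s/L.
C = Vt/(Pplat − PEEP) = 416.52 / (12.0 − 6) = 416.52/6.0 = 69.42 mL/cmH2O.
τ = R × C = 3.061 × 0.06942 L/cmH2O = 0.2125 s.
t = −τ·ln(1 − 0.94) = −0.2125·ln(0.06) = 0.5978 s.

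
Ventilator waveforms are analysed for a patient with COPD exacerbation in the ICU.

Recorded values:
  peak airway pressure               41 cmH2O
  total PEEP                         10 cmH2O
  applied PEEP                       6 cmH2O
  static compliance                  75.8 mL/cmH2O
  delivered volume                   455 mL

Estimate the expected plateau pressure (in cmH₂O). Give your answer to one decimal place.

End-expiratory occlusion gives total PEEP = 10 cmH2O (intrinsic PEEP = 10 − 6 = 4). Use total PEEP for the elastic gradient.
Pplat = PEEPtotal + Vt / Cstat = 10 + 455 / 75.8 = 10 + 6.003 = 16.003 cmH2O.

16.0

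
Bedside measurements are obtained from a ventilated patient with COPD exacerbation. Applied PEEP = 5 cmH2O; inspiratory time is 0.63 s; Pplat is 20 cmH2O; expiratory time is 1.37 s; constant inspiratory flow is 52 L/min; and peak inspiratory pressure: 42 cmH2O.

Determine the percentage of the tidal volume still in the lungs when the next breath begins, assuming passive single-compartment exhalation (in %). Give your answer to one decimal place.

Flow: 52 L/min ÷ 60 = 0.8667 L/s.
Vt = flow × Ti = 0.8667 L/s × 0.63 s × 1000 mL/L = 546.02 mL.
R = (PIP − Pplat)/V̇ = (42 − 20) / 0.8667 = 22.0/0.8667 = 25.384 cmH2O·s/L.
C = Vt/(Pplat − PEEP) = 546.02 / (20 − 5) = 546.02/15.0 = 36.401 mL/cmH2O.
τ = R × C = 25.384 × 0.0364 L/cmH2O = 0.924 s.
Fraction remaining at end-expiration = e^(−Te/τ) = e^(−1.37/0.924) = 0.227 → 22.7%.

22.7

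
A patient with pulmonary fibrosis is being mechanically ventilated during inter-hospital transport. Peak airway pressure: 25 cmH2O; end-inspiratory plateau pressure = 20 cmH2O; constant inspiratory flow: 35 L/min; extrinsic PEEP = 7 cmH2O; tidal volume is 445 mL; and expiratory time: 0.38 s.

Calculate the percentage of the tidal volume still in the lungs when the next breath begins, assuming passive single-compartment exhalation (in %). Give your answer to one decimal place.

27.4

Flow: 35 L/min ÷ 60 = 0.5833 L/s.
R = (PIP − Pplat)/V̇ = (25 − 20) / 0.5833 = 5.0/0.5833 = 8.572 cmH2O·s/L.
C = Vt/(Pplat − PEEP) = 445.0 / (20 − 7) = 445.0/13.0 = 34.231 mL/cmH2O.
τ = R × C = 8.572 × 0.03423 L/cmH2O = 0.2934 s.
Fraction remaining at end-expiration = e^(−Te/τ) = e^(−0.38/0.2934) = 0.2739 → 27.39%.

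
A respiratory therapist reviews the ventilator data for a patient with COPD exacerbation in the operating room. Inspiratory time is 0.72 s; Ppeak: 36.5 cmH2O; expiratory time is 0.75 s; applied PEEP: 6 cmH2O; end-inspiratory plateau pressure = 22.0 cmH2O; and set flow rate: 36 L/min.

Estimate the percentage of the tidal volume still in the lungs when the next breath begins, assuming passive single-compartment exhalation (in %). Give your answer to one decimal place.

31.7

Flow: 36 L/min ÷ 60 = 0.6 L/s.
Vt = flow × Ti = 0.6 L/s × 0.72 s × 1000 mL/L = 432.0 mL.
R = (PIP − Pplat)/V̇ = (36.5 − 22.0) / 0.6 = 14.5/0.6 = 24.167 cmH2O·s/L.
C = Vt/(Pplat − PEEP) = 432.0 / (22.0 − 6) = 432.0/16.0 = 27.0 mL/cmH2O.
τ = R × C = 24.167 × 0.027 L/cmH2O = 0.6525 s.
Fraction remaining at end-expiration = e^(−Te/τ) = e^(−0.75/0.6525) = 0.3168 → 31.68%.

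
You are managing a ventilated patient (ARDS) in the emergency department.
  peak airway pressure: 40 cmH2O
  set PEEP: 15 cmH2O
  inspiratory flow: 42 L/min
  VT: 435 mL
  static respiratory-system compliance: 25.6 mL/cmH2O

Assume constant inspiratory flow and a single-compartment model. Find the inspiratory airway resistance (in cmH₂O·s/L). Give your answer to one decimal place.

11.4

Flow: 42 L/min ÷ 60 = 0.7 L/s.
Equation of motion (constant flow): PIP = Vt/C + R·V̇ + PEEP.
R·V̇ = PIP − Vt/C − PEEP = 40 − 435/25.6 − 15 = 40 − 16.992 − 15 = 8.008 cmH2O.
R = 8.008 / 0.7 = 11.44 cmH2O·s/L.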